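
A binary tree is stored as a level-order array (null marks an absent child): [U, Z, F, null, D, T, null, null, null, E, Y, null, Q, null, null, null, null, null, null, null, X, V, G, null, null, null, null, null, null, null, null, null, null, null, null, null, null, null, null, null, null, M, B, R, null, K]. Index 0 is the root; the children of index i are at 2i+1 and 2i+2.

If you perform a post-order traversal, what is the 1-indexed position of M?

Post-order visits the left subtree, then the right subtree, then the node.
At U: go left to Z.
  At Z: no left child.
  At Z: go right to D.
    At D: go left to E.
      At E: no left child.
      At E: go right to X.
        At X: go left to M.
          M is a leaf — visit M.
        At X: go right to B.
          B is a leaf — visit B.
        Visit X.
      Visit E.
    At D: go right to Y.
      At Y: go left to V.
        At V: go left to R.
          R is a leaf — visit R.
        At V: no right child.
        Visit V.
      At Y: go right to G.
        At G: go left to K.
          K is a leaf — visit K.
        At G: no right child.
        Visit G.
      Visit Y.
    Visit D.
  Visit Z.
At U: go right to F.
  At F: go left to T.
    At T: no left child.
    At T: go right to Q.
      Q is a leaf — visit Q.
    Visit T.
  At F: no right child.
  Visit F.
Visit U.
Full post-order sequence: M, B, X, E, R, V, K, G, Y, D, Z, Q, T, F, U.

1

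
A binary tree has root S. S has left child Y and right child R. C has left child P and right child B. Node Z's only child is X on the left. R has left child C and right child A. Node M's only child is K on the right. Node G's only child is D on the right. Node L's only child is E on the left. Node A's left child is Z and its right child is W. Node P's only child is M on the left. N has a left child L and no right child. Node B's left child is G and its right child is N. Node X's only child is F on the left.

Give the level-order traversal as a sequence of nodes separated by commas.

S, Y, R, C, A, P, B, Z, W, M, G, N, X, K, D, L, F, E

Level-order visits nodes level by level from the root, left to right within each level.
Level 0: S
Level 1: Y, R
Level 2: C, A
Level 3: P, B, Z, W
Level 4: M, G, N, X
Level 5: K, D, L, F
Level 6: E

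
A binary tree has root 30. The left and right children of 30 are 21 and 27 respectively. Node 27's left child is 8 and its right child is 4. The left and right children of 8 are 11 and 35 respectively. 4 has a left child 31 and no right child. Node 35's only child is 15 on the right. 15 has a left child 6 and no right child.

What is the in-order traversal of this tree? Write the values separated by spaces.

In-order visits the left subtree, then the node, then the right subtree.
At 30: go left to 21.
  21 is a leaf — visit 21.
Visit 30.
At 30: go right to 27.
  At 27: go left to 8.
    At 8: go left to 11.
      11 is a leaf — visit 11.
    Visit 8.
    At 8: go right to 35.
      At 35: no left child.
      Visit 35.
      At 35: go right to 15.
        At 15: go left to 6.
          6 is a leaf — visit 6.
        Visit 15.
        At 15: no right child.
  Visit 27.
  At 27: go right to 4.
    At 4: go left to 31.
      31 is a leaf — visit 31.
    Visit 4.
    At 4: no right child.

21 30 11 8 35 6 15 27 31 4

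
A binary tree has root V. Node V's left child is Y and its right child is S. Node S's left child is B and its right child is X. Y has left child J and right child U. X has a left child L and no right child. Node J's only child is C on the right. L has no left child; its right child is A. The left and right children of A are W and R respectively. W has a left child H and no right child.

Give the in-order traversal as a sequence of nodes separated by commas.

In-order visits the left subtree, then the node, then the right subtree.
At V: go left to Y.
  At Y: go left to J.
    At J: no left child.
    Visit J.
    At J: go right to C.
      C is a leaf — visit C.
  Visit Y.
  At Y: go right to U.
    U is a leaf — visit U.
Visit V.
At V: go right to S.
  At S: go left to B.
    B is a leaf — visit B.
  Visit S.
  At S: go right to X.
    At X: go left to L.
      At L: no left child.
      Visit L.
      At L: go right to A.
        At A: go left to W.
          At W: go left to H.
            H is a leaf — visit H.
          Visit W.
          At W: no right child.
        Visit A.
        At A: go right to R.
          R is a leaf — visit R.
    Visit X.
    At X: no right child.

J, C, Y, U, V, B, S, L, H, W, A, R, X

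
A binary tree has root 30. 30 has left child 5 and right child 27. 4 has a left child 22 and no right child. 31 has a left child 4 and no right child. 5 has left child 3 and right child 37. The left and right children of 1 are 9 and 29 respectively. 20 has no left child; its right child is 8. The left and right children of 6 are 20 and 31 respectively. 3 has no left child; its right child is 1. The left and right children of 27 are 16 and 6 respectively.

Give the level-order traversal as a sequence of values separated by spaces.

Level-order visits nodes level by level from the root, left to right within each level.
Level 0: 30
Level 1: 5, 27
Level 2: 3, 37, 16, 6
Level 3: 1, 20, 31
Level 4: 9, 29, 8, 4
Level 5: 22

30 5 27 3 37 16 6 1 20 31 9 29 8 4 22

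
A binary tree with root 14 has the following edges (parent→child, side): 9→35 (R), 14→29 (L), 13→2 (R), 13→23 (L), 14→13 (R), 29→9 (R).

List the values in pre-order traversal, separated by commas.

Pre-order visits the node, then its left subtree, then its right subtree.
Visit 14.
At 14: go left to 29.
  Visit 29.
  At 29: no left child.
  At 29: go right to 9.
    Visit 9.
    At 9: no left child.
    At 9: go right to 35.
      35 is a leaf — visit 35.
At 14: go right to 13.
  Visit 13.
  At 13: go left to 23.
    23 is a leaf — visit 23.
  At 13: go right to 2.
    2 is a leaf — visit 2.

14, 29, 9, 35, 13, 23, 2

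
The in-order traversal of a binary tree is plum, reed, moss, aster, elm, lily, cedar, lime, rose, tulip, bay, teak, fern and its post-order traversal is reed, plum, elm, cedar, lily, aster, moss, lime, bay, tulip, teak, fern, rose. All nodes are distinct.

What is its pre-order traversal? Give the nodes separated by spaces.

The last element of post-order is the root; it splits in-order into left and right subtrees.
Root rose: left subtree has 8 nodes {plum, reed, moss, aster, elm, lily, cedar, lime}, right has 4 {tulip, bay, teak, fern}.
  Root lime: left subtree has 7 nodes {plum, reed, moss, aster, elm, lily, cedar}, right has 0 { }.
    Root moss: left subtree has 2 nodes {plum, reed}, right has 4 {aster, elm, lily, cedar}.
      Root plum: left subtree has 0 nodes { }, right has 1 {reed}.
      Root aster: left subtree has 0 nodes { }, right has 3 {elm, lily, cedar}.
        Root lily: left subtree has 1 node {elm}, right has 1 {cedar}.
  Root fern: left subtree has 3 nodes {tulip, bay, teak}, right has 0 { }.
    Root teak: left subtree has 2 nodes {tulip, bay}, right has 0 { }.
      Root tulip: left subtree has 0 nodes { }, right has 1 {bay}.

rose lime moss plum reed aster lily elm cedar fern teak tulip bay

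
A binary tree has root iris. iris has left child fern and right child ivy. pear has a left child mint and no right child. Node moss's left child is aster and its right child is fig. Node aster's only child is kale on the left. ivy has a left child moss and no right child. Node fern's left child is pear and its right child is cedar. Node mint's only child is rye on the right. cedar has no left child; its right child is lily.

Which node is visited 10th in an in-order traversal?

moss

In-order visits the left subtree, then the node, then the right subtree.
At iris: go left to fern.
  At fern: go left to pear.
    At pear: go left to mint.
      At mint: no left child.
      Visit mint.
      At mint: go right to rye.
        rye is a leaf — visit rye.
    Visit pear.
    At pear: no right child.
  Visit fern.
  At fern: go right to cedar.
    At cedar: no left child.
    Visit cedar.
    At cedar: go right to lily.
      lily is a leaf — visit lily.
Visit iris.
At iris: go right to ivy.
  At ivy: go left to moss.
    At moss: go left to aster.
      At aster: go left to kale.
        kale is a leaf — visit kale.
      Visit aster.
      At aster: no right child.
    Visit moss.
    At moss: go right to fig.
      fig is a leaf — visit fig.
  Visit ivy.
  At ivy: no right child.
Full in-order sequence: mint, rye, pear, fern, cedar, lily, iris, kale, aster, moss, fig, ivy.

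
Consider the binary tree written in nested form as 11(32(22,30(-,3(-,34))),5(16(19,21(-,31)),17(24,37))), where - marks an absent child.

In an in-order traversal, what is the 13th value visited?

In-order visits the left subtree, then the node, then the right subtree.
At 11: go left to 32.
  At 32: go left to 22.
    22 is a leaf — visit 22.
  Visit 32.
  At 32: go right to 30.
    At 30: no left child.
    Visit 30.
    At 30: go right to 3.
      At 3: no left child.
      Visit 3.
      At 3: go right to 34.
        34 is a leaf — visit 34.
Visit 11.
At 11: go right to 5.
  At 5: go left to 16.
    At 16: go left to 19.
      19 is a leaf — visit 19.
    Visit 16.
    At 16: go right to 21.
      At 21: no left child.
      Visit 21.
      At 21: go right to 31.
        31 is a leaf — visit 31.
  Visit 5.
  At 5: go right to 17.
    At 17: go left to 24.
      24 is a leaf — visit 24.
    Visit 17.
    At 17: go right to 37.
      37 is a leaf — visit 37.
Full in-order sequence: 22, 32, 30, 3, 34, 11, 19, 16, 21, 31, 5, 24, 17, 37.

17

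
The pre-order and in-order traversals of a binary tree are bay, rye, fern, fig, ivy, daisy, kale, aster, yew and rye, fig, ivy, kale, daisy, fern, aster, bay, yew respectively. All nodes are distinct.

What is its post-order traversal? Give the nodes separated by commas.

The first element of pre-order is the root; it splits in-order into left and right subtrees.
Root bay: left subtree has 7 nodes {rye, fig, ivy, kale, daisy, fern, aster}, right has 1 {yew}.
  Root rye: left subtree has 0 nodes { }, right has 6 {fig, ivy, kale, daisy, fern, aster}.
    Root fern: left subtree has 4 nodes {fig, ivy, kale, daisy}, right has 1 {aster}.
      Root fig: left subtree has 0 nodes { }, right has 3 {ivy, kale, daisy}.
        Root ivy: left subtree has 0 nodes { }, right has 2 {kale, daisy}.
          Root daisy: left subtree has 1 node {kale}, right has 0 { }.

kale, daisy, ivy, fig, aster, fern, rye, yew, bay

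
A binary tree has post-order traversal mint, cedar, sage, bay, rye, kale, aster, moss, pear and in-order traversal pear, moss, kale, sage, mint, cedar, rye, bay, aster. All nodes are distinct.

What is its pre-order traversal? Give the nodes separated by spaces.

pear moss aster kale rye sage cedar mint bay

The last element of post-order is the root; it splits in-order into left and right subtrees.
Root pear: left subtree has 0 nodes { }, right has 8 {moss, kale, sage, mint, cedar, rye, bay, aster}.
  Root moss: left subtree has 0 nodes { }, right has 7 {kale, sage, mint, cedar, rye, bay, aster}.
    Root aster: left subtree has 6 nodes {kale, sage, mint, cedar, rye, bay}, right has 0 { }.
      Root kale: left subtree has 0 nodes { }, right has 5 {sage, mint, cedar, rye, bay}.
        Root rye: left subtree has 3 nodes {sage, mint, cedar}, right has 1 {bay}.
          Root sage: left subtree has 0 nodes { }, right has 2 {mint, cedar}.
            Root cedar: left subtree has 1 node {mint}, right has 0 { }.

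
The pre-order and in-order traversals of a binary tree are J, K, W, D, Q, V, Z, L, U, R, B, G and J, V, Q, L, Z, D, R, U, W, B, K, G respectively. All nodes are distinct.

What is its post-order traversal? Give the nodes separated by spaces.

V L Z Q R U D B W G K J

The first element of pre-order is the root; it splits in-order into left and right subtrees.
Root J: left subtree has 0 nodes { }, right has 11 {V, Q, L, Z, D, R, U, W, B, K, G}.
  Root K: left subtree has 9 nodes {V, Q, L, Z, D, R, U, W, B}, right has 1 {G}.
    Root W: left subtree has 7 nodes {V, Q, L, Z, D, R, U}, right has 1 {B}.
      Root D: left subtree has 4 nodes {V, Q, L, Z}, right has 2 {R, U}.
        Root Q: left subtree has 1 node {V}, right has 2 {L, Z}.
          Root Z: left subtree has 1 node {L}, right has 0 { }.
        Root U: left subtree has 1 node {R}, right has 0 { }.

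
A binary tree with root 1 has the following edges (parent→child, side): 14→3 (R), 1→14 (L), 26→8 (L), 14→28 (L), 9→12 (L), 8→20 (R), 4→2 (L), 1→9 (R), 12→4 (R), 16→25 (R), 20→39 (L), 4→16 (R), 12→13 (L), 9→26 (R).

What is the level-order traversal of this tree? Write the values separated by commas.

Level-order visits nodes level by level from the root, left to right within each level.
Level 0: 1
Level 1: 14, 9
Level 2: 28, 3, 12, 26
Level 3: 13, 4, 8
Level 4: 2, 16, 20
Level 5: 25, 39

1, 14, 9, 28, 3, 12, 26, 13, 4, 8, 2, 16, 20, 25, 39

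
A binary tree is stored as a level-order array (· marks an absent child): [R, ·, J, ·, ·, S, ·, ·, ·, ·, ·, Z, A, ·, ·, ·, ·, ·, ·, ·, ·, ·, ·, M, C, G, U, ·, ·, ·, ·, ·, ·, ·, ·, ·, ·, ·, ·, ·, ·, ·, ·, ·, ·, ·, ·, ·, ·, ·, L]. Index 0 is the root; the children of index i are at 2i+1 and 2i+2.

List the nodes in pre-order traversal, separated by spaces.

R J S Z M C L A G U

Pre-order visits the node, then its left subtree, then its right subtree.
Visit R.
At R: no left child.
At R: go right to J.
  Visit J.
  At J: go left to S.
    Visit S.
    At S: go left to Z.
      Visit Z.
      At Z: go left to M.
        M is a leaf — visit M.
      At Z: go right to C.
        Visit C.
        At C: no left child.
        At C: go right to L.
          L is a leaf — visit L.
    At S: go right to A.
      Visit A.
      At A: go left to G.
        G is a leaf — visit G.
      At A: go right to U.
        U is a leaf — visit U.
  At J: no right child.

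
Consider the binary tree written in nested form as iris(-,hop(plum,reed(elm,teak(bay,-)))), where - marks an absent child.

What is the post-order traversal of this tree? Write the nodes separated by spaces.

plum elm bay teak reed hop iris

Post-order visits the left subtree, then the right subtree, then the node.
At iris: no left child.
At iris: go right to hop.
  At hop: go left to plum.
    plum is a leaf — visit plum.
  At hop: go right to reed.
    At reed: go left to elm.
      elm is a leaf — visit elm.
    At reed: go right to teak.
      At teak: go left to bay.
        bay is a leaf — visit bay.
      At teak: no right child.
      Visit teak.
    Visit reed.
  Visit hop.
Visit iris.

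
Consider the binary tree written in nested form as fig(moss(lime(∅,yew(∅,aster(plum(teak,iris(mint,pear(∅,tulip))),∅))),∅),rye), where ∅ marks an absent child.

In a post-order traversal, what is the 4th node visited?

Post-order visits the left subtree, then the right subtree, then the node.
At fig: go left to moss.
  At moss: go left to lime.
    At lime: no left child.
    At lime: go right to yew.
      At yew: no left child.
      At yew: go right to aster.
        At aster: go left to plum.
          At plum: go left to teak.
            teak is a leaf — visit teak.
          At plum: go right to iris.
            At iris: go left to mint.
              mint is a leaf — visit mint.
            At iris: go right to pear.
              At pear: no left child.
              At pear: go right to tulip.
                tulip is a leaf — visit tulip.
              Visit pear.
            Visit iris.
          Visit plum.
        At aster: no right child.
        Visit aster.
      Visit yew.
    Visit lime.
  At moss: no right child.
  Visit moss.
At fig: go right to rye.
  rye is a leaf — visit rye.
Visit fig.
Full post-order sequence: teak, mint, tulip, pear, iris, plum, aster, yew, lime, moss, rye, fig.

pear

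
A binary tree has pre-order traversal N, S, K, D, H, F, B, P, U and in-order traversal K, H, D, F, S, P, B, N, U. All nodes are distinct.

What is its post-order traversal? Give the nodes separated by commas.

The first element of pre-order is the root; it splits in-order into left and right subtrees.
Root N: left subtree has 7 nodes {K, H, D, F, S, P, B}, right has 1 {U}.
  Root S: left subtree has 4 nodes {K, H, D, F}, right has 2 {P, B}.
    Root K: left subtree has 0 nodes { }, right has 3 {H, D, F}.
      Root D: left subtree has 1 node {H}, right has 1 {F}.
    Root B: left subtree has 1 node {P}, right has 0 { }.

H, F, D, K, P, B, S, U, N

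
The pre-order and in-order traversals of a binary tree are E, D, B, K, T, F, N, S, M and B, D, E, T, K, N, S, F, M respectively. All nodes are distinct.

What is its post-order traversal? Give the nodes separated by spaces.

The first element of pre-order is the root; it splits in-order into left and right subtrees.
Root E: left subtree has 2 nodes {B, D}, right has 6 {T, K, N, S, F, M}.
  Root D: left subtree has 1 node {B}, right has 0 { }.
  Root K: left subtree has 1 node {T}, right has 4 {N, S, F, M}.
    Root F: left subtree has 2 nodes {N, S}, right has 1 {M}.
      Root N: left subtree has 0 nodes { }, right has 1 {S}.

B D T S N M F K E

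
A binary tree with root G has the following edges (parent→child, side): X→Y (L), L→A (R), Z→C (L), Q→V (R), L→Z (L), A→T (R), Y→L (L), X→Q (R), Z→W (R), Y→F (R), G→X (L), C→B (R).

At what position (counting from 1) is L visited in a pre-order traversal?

Pre-order visits the node, then its left subtree, then its right subtree.
Visit G.
At G: go left to X.
  Visit X.
  At X: go left to Y.
    Visit Y.
    At Y: go left to L.
      Visit L.
      At L: go left to Z.
        Visit Z.
        At Z: go left to C.
          Visit C.
          At C: no left child.
          At C: go right to B.
            B is a leaf — visit B.
        At Z: go right to W.
          W is a leaf — visit W.
      At L: go right to A.
        Visit A.
        At A: no left child.
        At A: go right to T.
          T is a leaf — visit T.
    At Y: go right to F.
      F is a leaf — visit F.
  At X: go right to Q.
    Visit Q.
    At Q: no left child.
    At Q: go right to V.
      V is a leaf — visit V.
At G: no right child.
Full pre-order sequence: G, X, Y, L, Z, C, B, W, A, T, F, Q, V.

4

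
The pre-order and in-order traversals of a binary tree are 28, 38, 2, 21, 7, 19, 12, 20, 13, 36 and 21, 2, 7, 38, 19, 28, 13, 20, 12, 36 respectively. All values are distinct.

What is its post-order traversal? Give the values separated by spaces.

21 7 2 19 38 13 20 36 12 28

The first element of pre-order is the root; it splits in-order into left and right subtrees.
Root 28: left subtree has 5 nodes {21, 2, 7, 38, 19}, right has 4 {13, 20, 12, 36}.
  Root 38: left subtree has 3 nodes {21, 2, 7}, right has 1 {19}.
    Root 2: left subtree has 1 node {21}, right has 1 {7}.
  Root 12: left subtree has 2 nodes {13, 20}, right has 1 {36}.
    Root 20: left subtree has 1 node {13}, right has 0 { }.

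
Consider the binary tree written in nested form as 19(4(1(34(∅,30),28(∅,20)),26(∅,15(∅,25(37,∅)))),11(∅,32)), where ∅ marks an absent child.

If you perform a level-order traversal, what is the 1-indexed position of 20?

11

Level-order visits nodes level by level from the root, left to right within each level.
Level 0: 19
Level 1: 4, 11
Level 2: 1, 26, 32
Level 3: 34, 28, 15
Level 4: 30, 20, 25
Level 5: 37
Full level-order sequence: 19, 4, 11, 1, 26, 32, 34, 28, 15, 30, 20, 25, 37.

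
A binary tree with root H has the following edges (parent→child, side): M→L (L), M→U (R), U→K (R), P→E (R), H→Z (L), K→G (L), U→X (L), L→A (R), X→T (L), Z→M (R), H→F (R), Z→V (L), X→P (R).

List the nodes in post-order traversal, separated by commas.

V, A, L, T, E, P, X, G, K, U, M, Z, F, H

Post-order visits the left subtree, then the right subtree, then the node.
At H: go left to Z.
  At Z: go left to V.
    V is a leaf — visit V.
  At Z: go right to M.
    At M: go left to L.
      At L: no left child.
      At L: go right to A.
        A is a leaf — visit A.
      Visit L.
    At M: go right to U.
      At U: go left to X.
        At X: go left to T.
          T is a leaf — visit T.
        At X: go right to P.
          At P: no left child.
          At P: go right to E.
            E is a leaf — visit E.
          Visit P.
        Visit X.
      At U: go right to K.
        At K: go left to G.
          G is a leaf — visit G.
        At K: no right child.
        Visit K.
      Visit U.
    Visit M.
  Visit Z.
At H: go right to F.
  F is a leaf — visit F.
Visit H.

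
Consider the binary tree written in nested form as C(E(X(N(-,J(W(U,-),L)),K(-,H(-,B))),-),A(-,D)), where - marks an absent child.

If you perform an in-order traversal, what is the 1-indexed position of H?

8

In-order visits the left subtree, then the node, then the right subtree.
At C: go left to E.
  At E: go left to X.
    At X: go left to N.
      At N: no left child.
      Visit N.
      At N: go right to J.
        At J: go left to W.
          At W: go left to U.
            U is a leaf — visit U.
          Visit W.
          At W: no right child.
        Visit J.
        At J: go right to L.
          L is a leaf — visit L.
    Visit X.
    At X: go right to K.
      At K: no left child.
      Visit K.
      At K: go right to H.
        At H: no left child.
        Visit H.
        At H: go right to B.
          B is a leaf — visit B.
  Visit E.
  At E: no right child.
Visit C.
At C: go right to A.
  At A: no left child.
  Visit A.
  At A: go right to D.
    D is a leaf — visit D.
Full in-order sequence: N, U, W, J, L, X, K, H, B, E, C, A, D.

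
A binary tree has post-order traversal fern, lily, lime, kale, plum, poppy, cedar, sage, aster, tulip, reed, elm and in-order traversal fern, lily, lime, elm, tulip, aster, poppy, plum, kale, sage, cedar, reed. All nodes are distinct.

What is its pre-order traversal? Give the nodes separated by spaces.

elm lime lily fern reed tulip aster sage poppy plum kale cedar

The last element of post-order is the root; it splits in-order into left and right subtrees.
Root elm: left subtree has 3 nodes {fern, lily, lime}, right has 8 {tulip, aster, poppy, plum, kale, sage, cedar, reed}.
  Root lime: left subtree has 2 nodes {fern, lily}, right has 0 { }.
    Root lily: left subtree has 1 node {fern}, right has 0 { }.
  Root reed: left subtree has 7 nodes {tulip, aster, poppy, plum, kale, sage, cedar}, right has 0 { }.
    Root tulip: left subtree has 0 nodes { }, right has 6 {aster, poppy, plum, kale, sage, cedar}.
      Root aster: left subtree has 0 nodes { }, right has 5 {poppy, plum, kale, sage, cedar}.
        Root sage: left subtree has 3 nodes {poppy, plum, kale}, right has 1 {cedar}.
          Root poppy: left subtree has 0 nodes { }, right has 2 {plum, kale}.
            Root plum: left subtree has 0 nodes { }, right has 1 {kale}.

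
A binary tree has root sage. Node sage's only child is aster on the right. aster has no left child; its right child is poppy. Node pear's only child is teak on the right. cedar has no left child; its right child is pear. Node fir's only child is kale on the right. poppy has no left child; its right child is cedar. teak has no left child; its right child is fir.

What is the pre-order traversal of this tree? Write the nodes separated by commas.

sage, aster, poppy, cedar, pear, teak, fir, kale

Pre-order visits the node, then its left subtree, then its right subtree.
Visit sage.
At sage: no left child.
At sage: go right to aster.
  Visit aster.
  At aster: no left child.
  At aster: go right to poppy.
    Visit poppy.
    At poppy: no left child.
    At poppy: go right to cedar.
      Visit cedar.
      At cedar: no left child.
      At cedar: go right to pear.
        Visit pear.
        At pear: no left child.
        At pear: go right to teak.
          Visit teak.
          At teak: no left child.
          At teak: go right to fir.
            Visit fir.
            At fir: no left child.
            At fir: go right to kale.
              kale is a leaf — visit kale.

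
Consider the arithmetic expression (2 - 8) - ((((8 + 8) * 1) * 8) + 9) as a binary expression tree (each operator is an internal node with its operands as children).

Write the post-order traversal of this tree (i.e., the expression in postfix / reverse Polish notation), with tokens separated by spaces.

Post-order on an expression tree gives postfix notation: for each operator, emit left operand, right operand, then the operator.

2 8 - 8 8 + 1 * 8 * 9 + -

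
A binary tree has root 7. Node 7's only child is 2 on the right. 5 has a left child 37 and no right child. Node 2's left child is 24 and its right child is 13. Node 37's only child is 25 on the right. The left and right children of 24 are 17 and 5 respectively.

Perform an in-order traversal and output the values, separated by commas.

7, 17, 24, 37, 25, 5, 2, 13

In-order visits the left subtree, then the node, then the right subtree.
At 7: no left child.
Visit 7.
At 7: go right to 2.
  At 2: go left to 24.
    At 24: go left to 17.
      17 is a leaf — visit 17.
    Visit 24.
    At 24: go right to 5.
      At 5: go left to 37.
        At 37: no left child.
        Visit 37.
        At 37: go right to 25.
          25 is a leaf — visit 25.
      Visit 5.
      At 5: no right child.
  Visit 2.
  At 2: go right to 13.
    13 is a leaf — visit 13.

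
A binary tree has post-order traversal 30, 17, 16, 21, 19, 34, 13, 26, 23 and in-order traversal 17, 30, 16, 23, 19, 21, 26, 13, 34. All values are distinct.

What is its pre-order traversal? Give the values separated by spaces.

The last element of post-order is the root; it splits in-order into left and right subtrees.
Root 23: left subtree has 3 nodes {17, 30, 16}, right has 5 {19, 21, 26, 13, 34}.
  Root 16: left subtree has 2 nodes {17, 30}, right has 0 { }.
    Root 17: left subtree has 0 nodes { }, right has 1 {30}.
  Root 26: left subtree has 2 nodes {19, 21}, right has 2 {13, 34}.
    Root 19: left subtree has 0 nodes { }, right has 1 {21}.
    Root 13: left subtree has 0 nodes { }, right has 1 {34}.

23 16 17 30 26 19 21 13 34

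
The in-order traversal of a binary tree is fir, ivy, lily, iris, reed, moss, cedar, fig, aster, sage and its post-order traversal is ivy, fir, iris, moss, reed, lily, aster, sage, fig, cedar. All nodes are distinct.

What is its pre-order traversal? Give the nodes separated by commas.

The last element of post-order is the root; it splits in-order into left and right subtrees.
Root cedar: left subtree has 6 nodes {fir, ivy, lily, iris, reed, moss}, right has 3 {fig, aster, sage}.
  Root lily: left subtree has 2 nodes {fir, ivy}, right has 3 {iris, reed, moss}.
    Root fir: left subtree has 0 nodes { }, right has 1 {ivy}.
    Root reed: left subtree has 1 node {iris}, right has 1 {moss}.
  Root fig: left subtree has 0 nodes { }, right has 2 {aster, sage}.
    Root sage: left subtree has 1 node {aster}, right has 0 { }.

cedar, lily, fir, ivy, reed, iris, moss, fig, sage, aster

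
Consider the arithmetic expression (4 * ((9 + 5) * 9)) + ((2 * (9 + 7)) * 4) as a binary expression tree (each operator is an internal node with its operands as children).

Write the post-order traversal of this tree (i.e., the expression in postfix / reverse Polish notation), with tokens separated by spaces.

4 9 5 + 9 * * 2 9 7 + * 4 * +

Post-order on an expression tree gives postfix notation: for each operator, emit left operand, right operand, then the operator.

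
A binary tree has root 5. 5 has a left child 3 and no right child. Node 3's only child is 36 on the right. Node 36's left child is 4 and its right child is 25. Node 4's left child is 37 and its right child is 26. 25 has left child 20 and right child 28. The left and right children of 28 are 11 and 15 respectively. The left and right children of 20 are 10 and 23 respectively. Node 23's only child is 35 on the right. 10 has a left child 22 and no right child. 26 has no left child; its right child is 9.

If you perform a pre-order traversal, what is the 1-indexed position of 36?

Pre-order visits the node, then its left subtree, then its right subtree.
Visit 5.
At 5: go left to 3.
  Visit 3.
  At 3: no left child.
  At 3: go right to 36.
    Visit 36.
    At 36: go left to 4.
      Visit 4.
      At 4: go left to 37.
        37 is a leaf — visit 37.
      At 4: go right to 26.
        Visit 26.
        At 26: no left child.
        At 26: go right to 9.
          9 is a leaf — visit 9.
    At 36: go right to 25.
      Visit 25.
      At 25: go left to 20.
        Visit 20.
        At 20: go left to 10.
          Visit 10.
          At 10: go left to 22.
            22 is a leaf — visit 22.
          At 10: no right child.
        At 20: go right to 23.
          Visit 23.
          At 23: no left child.
          At 23: go right to 35.
            35 is a leaf — visit 35.
      At 25: go right to 28.
        Visit 28.
        At 28: go left to 11.
          11 is a leaf — visit 11.
        At 28: go right to 15.
          15 is a leaf — visit 15.
At 5: no right child.
Full pre-order sequence: 5, 3, 36, 4, 37, 26, 9, 25, 20, 10, 22, 23, 35, 28, 11, 15.

3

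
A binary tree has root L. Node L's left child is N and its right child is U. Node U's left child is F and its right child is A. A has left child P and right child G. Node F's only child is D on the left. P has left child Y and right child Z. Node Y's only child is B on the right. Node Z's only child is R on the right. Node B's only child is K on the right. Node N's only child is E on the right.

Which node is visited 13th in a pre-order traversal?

Pre-order visits the node, then its left subtree, then its right subtree.
Visit L.
At L: go left to N.
  Visit N.
  At N: no left child.
  At N: go right to E.
    E is a leaf — visit E.
At L: go right to U.
  Visit U.
  At U: go left to F.
    Visit F.
    At F: go left to D.
      D is a leaf — visit D.
    At F: no right child.
  At U: go right to A.
    Visit A.
    At A: go left to P.
      Visit P.
      At P: go left to Y.
        Visit Y.
        At Y: no left child.
        At Y: go right to B.
          Visit B.
          At B: no left child.
          At B: go right to K.
            K is a leaf — visit K.
      At P: go right to Z.
        Visit Z.
        At Z: no left child.
        At Z: go right to R.
          R is a leaf — visit R.
    At A: go right to G.
      G is a leaf — visit G.
Full pre-order sequence: L, N, E, U, F, D, A, P, Y, B, K, Z, R, G.

R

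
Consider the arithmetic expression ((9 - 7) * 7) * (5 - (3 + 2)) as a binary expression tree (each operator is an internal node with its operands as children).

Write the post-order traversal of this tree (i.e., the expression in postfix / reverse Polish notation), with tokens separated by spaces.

9 7 - 7 * 5 3 2 + - *

Post-order on an expression tree gives postfix notation: for each operator, emit left operand, right operand, then the operator.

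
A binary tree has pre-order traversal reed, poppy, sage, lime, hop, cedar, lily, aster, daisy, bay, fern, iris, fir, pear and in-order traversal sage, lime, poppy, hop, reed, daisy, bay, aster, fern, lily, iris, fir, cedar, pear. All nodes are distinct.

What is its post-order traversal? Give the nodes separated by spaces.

The first element of pre-order is the root; it splits in-order into left and right subtrees.
Root reed: left subtree has 4 nodes {sage, lime, poppy, hop}, right has 9 {daisy, bay, aster, fern, lily, iris, fir, cedar, pear}.
  Root poppy: left subtree has 2 nodes {sage, lime}, right has 1 {hop}.
    Root sage: left subtree has 0 nodes { }, right has 1 {lime}.
  Root cedar: left subtree has 7 nodes {daisy, bay, aster, fern, lily, iris, fir}, right has 1 {pear}.
    Root lily: left subtree has 4 nodes {daisy, bay, aster, fern}, right has 2 {iris, fir}.
      Root aster: left subtree has 2 nodes {daisy, bay}, right has 1 {fern}.
        Root daisy: left subtree has 0 nodes { }, right has 1 {bay}.
      Root iris: left subtree has 0 nodes { }, right has 1 {fir}.

lime sage hop poppy bay daisy fern aster fir iris lily pear cedar reed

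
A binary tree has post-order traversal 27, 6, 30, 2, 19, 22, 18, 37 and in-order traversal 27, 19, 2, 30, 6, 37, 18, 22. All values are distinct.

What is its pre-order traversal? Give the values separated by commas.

37, 19, 27, 2, 30, 6, 18, 22

The last element of post-order is the root; it splits in-order into left and right subtrees.
Root 37: left subtree has 5 nodes {27, 19, 2, 30, 6}, right has 2 {18, 22}.
  Root 19: left subtree has 1 node {27}, right has 3 {2, 30, 6}.
    Root 2: left subtree has 0 nodes { }, right has 2 {30, 6}.
      Root 30: left subtree has 0 nodes { }, right has 1 {6}.
  Root 18: left subtree has 0 nodes { }, right has 1 {22}.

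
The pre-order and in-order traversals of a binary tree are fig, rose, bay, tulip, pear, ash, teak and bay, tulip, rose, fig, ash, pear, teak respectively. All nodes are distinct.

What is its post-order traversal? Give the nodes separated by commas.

The first element of pre-order is the root; it splits in-order into left and right subtrees.
Root fig: left subtree has 3 nodes {bay, tulip, rose}, right has 3 {ash, pear, teak}.
  Root rose: left subtree has 2 nodes {bay, tulip}, right has 0 { }.
    Root bay: left subtree has 0 nodes { }, right has 1 {tulip}.
  Root pear: left subtree has 1 node {ash}, right has 1 {teak}.

tulip, bay, rose, ash, teak, pear, fig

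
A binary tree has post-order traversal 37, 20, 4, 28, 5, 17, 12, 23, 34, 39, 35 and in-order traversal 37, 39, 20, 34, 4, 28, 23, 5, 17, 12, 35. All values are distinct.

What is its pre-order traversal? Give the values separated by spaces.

The last element of post-order is the root; it splits in-order into left and right subtrees.
Root 35: left subtree has 10 nodes {37, 39, 20, 34, 4, 28, 23, 5, 17, 12}, right has 0 { }.
  Root 39: left subtree has 1 node {37}, right has 8 {20, 34, 4, 28, 23, 5, 17, 12}.
    Root 34: left subtree has 1 node {20}, right has 6 {4, 28, 23, 5, 17, 12}.
      Root 23: left subtree has 2 nodes {4, 28}, right has 3 {5, 17, 12}.
        Root 28: left subtree has 1 node {4}, right has 0 { }.
        Root 12: left subtree has 2 nodes {5, 17}, right has 0 { }.
          Root 17: left subtree has 1 node {5}, right has 0 { }.

35 39 37 34 20 23 28 4 12 17 5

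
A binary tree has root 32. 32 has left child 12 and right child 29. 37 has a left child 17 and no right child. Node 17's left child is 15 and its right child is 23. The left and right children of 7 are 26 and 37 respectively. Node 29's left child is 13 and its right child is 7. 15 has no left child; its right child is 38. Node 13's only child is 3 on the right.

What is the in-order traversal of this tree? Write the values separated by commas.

12, 32, 13, 3, 29, 26, 7, 15, 38, 17, 23, 37

In-order visits the left subtree, then the node, then the right subtree.
At 32: go left to 12.
  12 is a leaf — visit 12.
Visit 32.
At 32: go right to 29.
  At 29: go left to 13.
    At 13: no left child.
    Visit 13.
    At 13: go right to 3.
      3 is a leaf — visit 3.
  Visit 29.
  At 29: go right to 7.
    At 7: go left to 26.
      26 is a leaf — visit 26.
    Visit 7.
    At 7: go right to 37.
      At 37: go left to 17.
        At 17: go left to 15.
          At 15: no left child.
          Visit 15.
          At 15: go right to 38.
            38 is a leaf — visit 38.
        Visit 17.
        At 17: go right to 23.
          23 is a leaf — visit 23.
      Visit 37.
      At 37: no right child.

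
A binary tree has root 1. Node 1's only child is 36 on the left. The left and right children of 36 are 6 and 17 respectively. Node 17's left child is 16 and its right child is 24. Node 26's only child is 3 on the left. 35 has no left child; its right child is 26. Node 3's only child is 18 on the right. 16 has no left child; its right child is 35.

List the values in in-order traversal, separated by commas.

6, 36, 16, 35, 3, 18, 26, 17, 24, 1

In-order visits the left subtree, then the node, then the right subtree.
At 1: go left to 36.
  At 36: go left to 6.
    6 is a leaf — visit 6.
  Visit 36.
  At 36: go right to 17.
    At 17: go left to 16.
      At 16: no left child.
      Visit 16.
      At 16: go right to 35.
        At 35: no left child.
        Visit 35.
        At 35: go right to 26.
          At 26: go left to 3.
            At 3: no left child.
            Visit 3.
            At 3: go right to 18.
              18 is a leaf — visit 18.
          Visit 26.
          At 26: no right child.
    Visit 17.
    At 17: go right to 24.
      24 is a leaf — visit 24.
Visit 1.
At 1: no right child.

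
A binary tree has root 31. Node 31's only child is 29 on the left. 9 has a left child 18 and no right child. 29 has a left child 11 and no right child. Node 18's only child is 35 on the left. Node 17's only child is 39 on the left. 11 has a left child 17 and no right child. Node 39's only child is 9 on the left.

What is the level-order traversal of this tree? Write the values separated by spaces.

31 29 11 17 39 9 18 35

Level-order visits nodes level by level from the root, left to right within each level.
Level 0: 31
Level 1: 29
Level 2: 11
Level 3: 17
Level 4: 39
Level 5: 9
Level 6: 18
Level 7: 35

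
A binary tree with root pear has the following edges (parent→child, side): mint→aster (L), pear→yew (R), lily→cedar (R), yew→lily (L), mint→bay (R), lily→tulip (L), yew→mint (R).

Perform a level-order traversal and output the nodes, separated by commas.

Level-order visits nodes level by level from the root, left to right within each level.
Level 0: pear
Level 1: yew
Level 2: lily, mint
Level 3: tulip, cedar, aster, bay

pear, yew, lily, mint, tulip, cedar, aster, bay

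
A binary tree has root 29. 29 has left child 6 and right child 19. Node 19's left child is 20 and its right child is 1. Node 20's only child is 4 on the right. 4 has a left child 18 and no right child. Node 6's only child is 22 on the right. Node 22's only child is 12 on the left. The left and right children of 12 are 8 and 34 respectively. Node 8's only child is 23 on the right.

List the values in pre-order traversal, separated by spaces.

29 6 22 12 8 23 34 19 20 4 18 1

Pre-order visits the node, then its left subtree, then its right subtree.
Visit 29.
At 29: go left to 6.
  Visit 6.
  At 6: no left child.
  At 6: go right to 22.
    Visit 22.
    At 22: go left to 12.
      Visit 12.
      At 12: go left to 8.
        Visit 8.
        At 8: no left child.
        At 8: go right to 23.
          23 is a leaf — visit 23.
      At 12: go right to 34.
        34 is a leaf — visit 34.
    At 22: no right child.
At 29: go right to 19.
  Visit 19.
  At 19: go left to 20.
    Visit 20.
    At 20: no left child.
    At 20: go right to 4.
      Visit 4.
      At 4: go left to 18.
        18 is a leaf — visit 18.
      At 4: no right child.
  At 19: go right to 1.
    1 is a leaf — visit 1.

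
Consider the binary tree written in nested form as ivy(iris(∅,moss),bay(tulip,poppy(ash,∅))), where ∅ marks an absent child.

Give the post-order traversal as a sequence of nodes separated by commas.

moss, iris, tulip, ash, poppy, bay, ivy

Post-order visits the left subtree, then the right subtree, then the node.
At ivy: go left to iris.
  At iris: no left child.
  At iris: go right to moss.
    moss is a leaf — visit moss.
  Visit iris.
At ivy: go right to bay.
  At bay: go left to tulip.
    tulip is a leaf — visit tulip.
  At bay: go right to poppy.
    At poppy: go left to ash.
      ash is a leaf — visit ash.
    At poppy: no right child.
    Visit poppy.
  Visit bay.
Visit ivy.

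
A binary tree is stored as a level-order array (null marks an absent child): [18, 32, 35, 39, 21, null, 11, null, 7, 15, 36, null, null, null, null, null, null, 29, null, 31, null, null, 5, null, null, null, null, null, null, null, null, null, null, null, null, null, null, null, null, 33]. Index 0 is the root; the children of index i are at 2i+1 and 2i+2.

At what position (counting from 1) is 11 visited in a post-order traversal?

Post-order visits the left subtree, then the right subtree, then the node.
At 18: go left to 32.
  At 32: go left to 39.
    At 39: no left child.
    At 39: go right to 7.
      At 7: go left to 29.
        29 is a leaf — visit 29.
      At 7: no right child.
      Visit 7.
    Visit 39.
  At 32: go right to 21.
    At 21: go left to 15.
      At 15: go left to 31.
        At 31: go left to 33.
          33 is a leaf — visit 33.
        At 31: no right child.
        Visit 31.
      At 15: no right child.
      Visit 15.
    At 21: go right to 36.
      At 36: no left child.
      At 36: go right to 5.
        5 is a leaf — visit 5.
      Visit 36.
    Visit 21.
  Visit 32.
At 18: go right to 35.
  At 35: no left child.
  At 35: go right to 11.
    11 is a leaf — visit 11.
  Visit 35.
Visit 18.
Full post-order sequence: 29, 7, 39, 33, 31, 15, 5, 36, 21, 32, 11, 35, 18.

11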